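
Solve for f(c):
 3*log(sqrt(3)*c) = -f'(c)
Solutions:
 f(c) = C1 - 3*c*log(c) - 3*c*log(3)/2 + 3*c


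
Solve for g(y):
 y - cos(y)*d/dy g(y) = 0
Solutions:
 g(y) = C1 + Integral(y/cos(y), y)


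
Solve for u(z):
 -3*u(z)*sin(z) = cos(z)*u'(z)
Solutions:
 u(z) = C1*cos(z)^3


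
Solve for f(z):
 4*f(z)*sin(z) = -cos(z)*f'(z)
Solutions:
 f(z) = C1*cos(z)^4


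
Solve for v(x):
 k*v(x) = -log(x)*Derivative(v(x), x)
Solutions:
 v(x) = C1*exp(-k*li(x))


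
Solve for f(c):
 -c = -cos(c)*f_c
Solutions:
 f(c) = C1 + Integral(c/cos(c), c)


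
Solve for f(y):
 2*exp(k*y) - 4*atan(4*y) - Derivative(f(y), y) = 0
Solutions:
 f(y) = C1 - 4*y*atan(4*y) + 2*Piecewise((exp(k*y)/k, Ne(k, 0)), (y, True)) + log(16*y^2 + 1)/2


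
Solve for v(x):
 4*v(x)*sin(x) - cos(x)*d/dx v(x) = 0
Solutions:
 v(x) = C1/cos(x)^4


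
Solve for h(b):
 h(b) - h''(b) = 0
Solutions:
 h(b) = C1*exp(-b) + C2*exp(b)


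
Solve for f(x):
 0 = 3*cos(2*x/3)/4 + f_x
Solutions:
 f(x) = C1 - 9*sin(2*x/3)/8


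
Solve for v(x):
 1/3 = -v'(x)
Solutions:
 v(x) = C1 - x/3


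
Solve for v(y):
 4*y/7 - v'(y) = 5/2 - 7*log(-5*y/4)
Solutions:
 v(y) = C1 + 2*y^2/7 + 7*y*log(-y) + y*(-14*log(2) - 19/2 + 7*log(5))


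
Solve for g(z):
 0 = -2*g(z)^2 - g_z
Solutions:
 g(z) = 1/(C1 + 2*z)


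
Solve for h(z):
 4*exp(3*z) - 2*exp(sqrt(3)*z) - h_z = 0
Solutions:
 h(z) = C1 + 4*exp(3*z)/3 - 2*sqrt(3)*exp(sqrt(3)*z)/3


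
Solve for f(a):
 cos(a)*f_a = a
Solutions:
 f(a) = C1 + Integral(a/cos(a), a)


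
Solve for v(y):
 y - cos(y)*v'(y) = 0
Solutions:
 v(y) = C1 + Integral(y/cos(y), y)


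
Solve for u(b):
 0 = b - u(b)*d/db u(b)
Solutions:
 u(b) = -sqrt(C1 + b^2)
 u(b) = sqrt(C1 + b^2)


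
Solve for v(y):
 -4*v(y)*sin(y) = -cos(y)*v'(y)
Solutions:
 v(y) = C1/cos(y)^4


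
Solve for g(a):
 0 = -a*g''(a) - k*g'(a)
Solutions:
 g(a) = C1 + a^(1 - re(k))*(C2*sin(log(a)*Abs(im(k))) + C3*cos(log(a)*im(k)))


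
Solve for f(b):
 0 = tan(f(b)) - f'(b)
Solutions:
 f(b) = pi - asin(C1*exp(b))
 f(b) = asin(C1*exp(b))


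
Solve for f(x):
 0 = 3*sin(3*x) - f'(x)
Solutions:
 f(x) = C1 - cos(3*x)


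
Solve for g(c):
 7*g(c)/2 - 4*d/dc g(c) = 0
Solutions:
 g(c) = C1*exp(7*c/8)


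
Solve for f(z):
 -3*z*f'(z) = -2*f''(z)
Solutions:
 f(z) = C1 + C2*erfi(sqrt(3)*z/2)


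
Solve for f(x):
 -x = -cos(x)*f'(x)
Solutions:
 f(x) = C1 + Integral(x/cos(x), x)


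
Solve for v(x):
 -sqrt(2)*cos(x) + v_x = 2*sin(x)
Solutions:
 v(x) = C1 + sqrt(2)*sin(x) - 2*cos(x)


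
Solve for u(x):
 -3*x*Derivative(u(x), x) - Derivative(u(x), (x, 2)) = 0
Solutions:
 u(x) = C1 + C2*erf(sqrt(6)*x/2)


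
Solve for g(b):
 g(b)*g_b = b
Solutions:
 g(b) = -sqrt(C1 + b^2)
 g(b) = sqrt(C1 + b^2)


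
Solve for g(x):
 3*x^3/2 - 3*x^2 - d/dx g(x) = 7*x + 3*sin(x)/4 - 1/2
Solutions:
 g(x) = C1 + 3*x^4/8 - x^3 - 7*x^2/2 + x/2 + 3*cos(x)/4


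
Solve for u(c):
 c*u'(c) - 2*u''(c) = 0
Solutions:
 u(c) = C1 + C2*erfi(c/2)


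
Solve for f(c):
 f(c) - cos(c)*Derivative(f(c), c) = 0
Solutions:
 f(c) = C1*sqrt(sin(c) + 1)/sqrt(sin(c) - 1)


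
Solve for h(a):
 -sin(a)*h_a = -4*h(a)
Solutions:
 h(a) = C1*(cos(a)^2 - 2*cos(a) + 1)/(cos(a)^2 + 2*cos(a) + 1)


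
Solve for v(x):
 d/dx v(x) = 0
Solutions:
 v(x) = C1


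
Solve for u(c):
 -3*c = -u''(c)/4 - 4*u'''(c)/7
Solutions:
 u(c) = C1 + C2*c + C3*exp(-7*c/16) + 2*c^3 - 96*c^2/7


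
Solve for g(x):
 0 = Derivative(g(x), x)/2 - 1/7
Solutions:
 g(x) = C1 + 2*x/7


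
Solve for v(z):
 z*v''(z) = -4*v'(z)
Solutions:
 v(z) = C1 + C2/z^3


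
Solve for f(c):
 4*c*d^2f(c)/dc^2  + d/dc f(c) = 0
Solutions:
 f(c) = C1 + C2*c^(3/4)


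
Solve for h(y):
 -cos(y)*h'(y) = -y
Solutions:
 h(y) = C1 + Integral(y/cos(y), y)


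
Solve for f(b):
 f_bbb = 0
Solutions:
 f(b) = C1 + C2*b + C3*b^2


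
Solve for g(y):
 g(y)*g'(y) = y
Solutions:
 g(y) = -sqrt(C1 + y^2)
 g(y) = sqrt(C1 + y^2)


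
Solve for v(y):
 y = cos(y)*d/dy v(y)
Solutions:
 v(y) = C1 + Integral(y/cos(y), y)


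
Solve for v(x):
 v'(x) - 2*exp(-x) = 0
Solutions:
 v(x) = C1 - 2*exp(-x)


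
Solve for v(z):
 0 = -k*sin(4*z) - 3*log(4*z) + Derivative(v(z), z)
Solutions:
 v(z) = C1 - k*cos(4*z)/4 + 3*z*log(z) - 3*z + 6*z*log(2)


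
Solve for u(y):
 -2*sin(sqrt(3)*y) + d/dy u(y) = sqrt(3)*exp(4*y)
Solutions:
 u(y) = C1 + sqrt(3)*exp(4*y)/4 - 2*sqrt(3)*cos(sqrt(3)*y)/3


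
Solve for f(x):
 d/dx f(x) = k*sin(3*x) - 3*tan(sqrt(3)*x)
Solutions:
 f(x) = C1 - k*cos(3*x)/3 + sqrt(3)*log(cos(sqrt(3)*x))


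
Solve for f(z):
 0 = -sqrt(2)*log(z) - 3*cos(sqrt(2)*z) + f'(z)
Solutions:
 f(z) = C1 + sqrt(2)*z*(log(z) - 1) + 3*sqrt(2)*sin(sqrt(2)*z)/2


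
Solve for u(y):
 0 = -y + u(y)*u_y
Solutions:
 u(y) = -sqrt(C1 + y^2)
 u(y) = sqrt(C1 + y^2)


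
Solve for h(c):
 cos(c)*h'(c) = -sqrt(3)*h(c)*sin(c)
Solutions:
 h(c) = C1*cos(c)^(sqrt(3))


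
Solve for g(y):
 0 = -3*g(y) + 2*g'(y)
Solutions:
 g(y) = C1*exp(3*y/2)


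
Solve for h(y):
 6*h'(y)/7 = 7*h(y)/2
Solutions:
 h(y) = C1*exp(49*y/12)


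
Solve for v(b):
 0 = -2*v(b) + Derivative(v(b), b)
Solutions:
 v(b) = C1*exp(2*b)


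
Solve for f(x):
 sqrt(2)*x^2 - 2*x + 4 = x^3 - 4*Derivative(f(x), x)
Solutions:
 f(x) = C1 + x^4/16 - sqrt(2)*x^3/12 + x^2/4 - x


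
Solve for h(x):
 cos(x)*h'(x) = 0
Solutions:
 h(x) = C1


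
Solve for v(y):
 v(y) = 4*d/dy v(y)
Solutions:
 v(y) = C1*exp(y/4)


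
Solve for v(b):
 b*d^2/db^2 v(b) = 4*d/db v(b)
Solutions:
 v(b) = C1 + C2*b^5


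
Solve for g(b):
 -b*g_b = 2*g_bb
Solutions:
 g(b) = C1 + C2*erf(b/2)


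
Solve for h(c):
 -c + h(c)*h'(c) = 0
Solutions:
 h(c) = -sqrt(C1 + c^2)
 h(c) = sqrt(C1 + c^2)


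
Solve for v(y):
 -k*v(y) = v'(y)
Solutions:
 v(y) = C1*exp(-k*y)


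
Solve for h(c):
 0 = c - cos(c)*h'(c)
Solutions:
 h(c) = C1 + Integral(c/cos(c), c)


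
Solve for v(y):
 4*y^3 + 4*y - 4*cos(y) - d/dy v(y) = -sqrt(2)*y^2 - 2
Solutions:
 v(y) = C1 + y^4 + sqrt(2)*y^3/3 + 2*y^2 + 2*y - 4*sin(y)


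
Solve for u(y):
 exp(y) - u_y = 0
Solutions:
 u(y) = C1 + exp(y)


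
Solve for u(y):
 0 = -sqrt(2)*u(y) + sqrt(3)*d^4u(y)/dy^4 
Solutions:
 u(y) = C1*exp(-2^(1/8)*3^(7/8)*y/3) + C2*exp(2^(1/8)*3^(7/8)*y/3) + C3*sin(2^(1/8)*3^(7/8)*y/3) + C4*cos(2^(1/8)*3^(7/8)*y/3)


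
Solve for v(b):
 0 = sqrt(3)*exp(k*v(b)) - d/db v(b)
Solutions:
 v(b) = Piecewise((log(-1/(C1*k + sqrt(3)*b*k))/k, Ne(k, 0)), (nan, True))
 v(b) = Piecewise((C1 + sqrt(3)*b, Eq(k, 0)), (nan, True))


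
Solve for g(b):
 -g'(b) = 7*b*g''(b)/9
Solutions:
 g(b) = C1 + C2/b^(2/7)


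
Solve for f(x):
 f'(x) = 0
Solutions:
 f(x) = C1


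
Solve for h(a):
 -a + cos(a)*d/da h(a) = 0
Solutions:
 h(a) = C1 + Integral(a/cos(a), a)


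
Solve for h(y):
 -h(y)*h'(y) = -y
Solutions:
 h(y) = -sqrt(C1 + y^2)
 h(y) = sqrt(C1 + y^2)


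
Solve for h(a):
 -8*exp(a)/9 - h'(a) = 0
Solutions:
 h(a) = C1 - 8*exp(a)/9


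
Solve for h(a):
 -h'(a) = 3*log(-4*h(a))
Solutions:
 Integral(1/(log(-_y) + 2*log(2)), (_y, h(a)))/3 = C1 - a


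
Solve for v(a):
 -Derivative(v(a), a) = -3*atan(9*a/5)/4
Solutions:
 v(a) = C1 + 3*a*atan(9*a/5)/4 - 5*log(81*a^2 + 25)/24


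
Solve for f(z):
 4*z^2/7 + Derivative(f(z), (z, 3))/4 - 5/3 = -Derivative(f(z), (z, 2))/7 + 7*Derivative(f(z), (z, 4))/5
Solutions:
 f(z) = C1 + C2*z + C3*exp(z*(5 - sqrt(345))/56) + C4*exp(z*(5 + sqrt(345))/56) - z^4/3 + 7*z^3/3 - 2737*z^2/60


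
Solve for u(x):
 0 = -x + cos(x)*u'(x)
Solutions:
 u(x) = C1 + Integral(x/cos(x), x)


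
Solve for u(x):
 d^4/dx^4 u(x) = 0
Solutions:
 u(x) = C1 + C2*x + C3*x^2 + C4*x^3


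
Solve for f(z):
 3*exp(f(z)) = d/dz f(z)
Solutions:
 f(z) = log(-1/(C1 + 3*z))


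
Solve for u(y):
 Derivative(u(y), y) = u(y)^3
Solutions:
 u(y) = -sqrt(2)*sqrt(-1/(C1 + y))/2
 u(y) = sqrt(2)*sqrt(-1/(C1 + y))/2


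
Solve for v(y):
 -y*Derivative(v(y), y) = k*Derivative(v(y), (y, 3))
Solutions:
 v(y) = C1 + Integral(C2*airyai(y*(-1/k)^(1/3)) + C3*airybi(y*(-1/k)^(1/3)), y)


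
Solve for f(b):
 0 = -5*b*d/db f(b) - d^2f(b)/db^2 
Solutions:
 f(b) = C1 + C2*erf(sqrt(10)*b/2)


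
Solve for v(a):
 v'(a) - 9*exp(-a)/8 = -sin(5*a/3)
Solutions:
 v(a) = C1 + 3*cos(5*a/3)/5 - 9*exp(-a)/8


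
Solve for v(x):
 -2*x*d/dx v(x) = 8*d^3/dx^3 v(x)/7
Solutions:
 v(x) = C1 + Integral(C2*airyai(-14^(1/3)*x/2) + C3*airybi(-14^(1/3)*x/2), x)


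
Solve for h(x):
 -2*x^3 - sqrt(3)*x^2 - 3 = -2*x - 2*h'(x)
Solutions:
 h(x) = C1 + x^4/4 + sqrt(3)*x^3/6 - x^2/2 + 3*x/2


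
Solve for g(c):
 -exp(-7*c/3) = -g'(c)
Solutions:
 g(c) = C1 - 3*exp(-7*c/3)/7


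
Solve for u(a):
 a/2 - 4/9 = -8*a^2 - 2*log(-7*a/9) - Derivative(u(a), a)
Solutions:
 u(a) = C1 - 8*a^3/3 - a^2/4 - 2*a*log(-a) + a*(-2*log(7) + 22/9 + 4*log(3))


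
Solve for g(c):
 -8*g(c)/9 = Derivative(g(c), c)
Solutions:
 g(c) = C1*exp(-8*c/9)


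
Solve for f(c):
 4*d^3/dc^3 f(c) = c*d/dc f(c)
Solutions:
 f(c) = C1 + Integral(C2*airyai(2^(1/3)*c/2) + C3*airybi(2^(1/3)*c/2), c)


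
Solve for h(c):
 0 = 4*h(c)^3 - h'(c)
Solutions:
 h(c) = -sqrt(2)*sqrt(-1/(C1 + 4*c))/2
 h(c) = sqrt(2)*sqrt(-1/(C1 + 4*c))/2


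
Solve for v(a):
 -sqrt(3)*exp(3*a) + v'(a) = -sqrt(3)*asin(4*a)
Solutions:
 v(a) = C1 - sqrt(3)*(a*asin(4*a) + sqrt(1 - 16*a^2)/4) + sqrt(3)*exp(3*a)/3


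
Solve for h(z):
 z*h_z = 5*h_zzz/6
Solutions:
 h(z) = C1 + Integral(C2*airyai(5^(2/3)*6^(1/3)*z/5) + C3*airybi(5^(2/3)*6^(1/3)*z/5), z)


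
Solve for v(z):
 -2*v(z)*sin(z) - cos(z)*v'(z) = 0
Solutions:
 v(z) = C1*cos(z)^2


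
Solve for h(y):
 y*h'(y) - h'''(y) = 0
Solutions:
 h(y) = C1 + Integral(C2*airyai(y) + C3*airybi(y), y)


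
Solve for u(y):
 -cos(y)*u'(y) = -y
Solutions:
 u(y) = C1 + Integral(y/cos(y), y)


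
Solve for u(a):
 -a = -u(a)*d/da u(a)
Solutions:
 u(a) = -sqrt(C1 + a^2)
 u(a) = sqrt(C1 + a^2)


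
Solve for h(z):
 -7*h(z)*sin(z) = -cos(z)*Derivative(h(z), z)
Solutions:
 h(z) = C1/cos(z)^7


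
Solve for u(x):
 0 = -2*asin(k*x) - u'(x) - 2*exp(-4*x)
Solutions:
 u(x) = C1 - 2*Piecewise((x*asin(k*x) - exp(-4*x)/4 + sqrt(-k^2*x^2 + 1)/k, Ne(k, 0)), (-exp(-4*x)/4, True))


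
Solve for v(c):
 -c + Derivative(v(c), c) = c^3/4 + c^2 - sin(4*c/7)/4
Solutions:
 v(c) = C1 + c^4/16 + c^3/3 + c^2/2 + 7*cos(4*c/7)/16


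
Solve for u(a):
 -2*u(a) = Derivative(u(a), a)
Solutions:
 u(a) = C1*exp(-2*a)


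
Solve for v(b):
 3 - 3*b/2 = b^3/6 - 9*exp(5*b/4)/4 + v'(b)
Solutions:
 v(b) = C1 - b^4/24 - 3*b^2/4 + 3*b + 9*exp(5*b/4)/5


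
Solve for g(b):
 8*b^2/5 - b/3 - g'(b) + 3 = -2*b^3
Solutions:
 g(b) = C1 + b^4/2 + 8*b^3/15 - b^2/6 + 3*b


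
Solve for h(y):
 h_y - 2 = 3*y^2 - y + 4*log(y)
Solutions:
 h(y) = C1 + y^3 - y^2/2 + 4*y*log(y) - 2*y


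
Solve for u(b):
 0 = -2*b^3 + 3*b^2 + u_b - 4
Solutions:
 u(b) = C1 + b^4/2 - b^3 + 4*b


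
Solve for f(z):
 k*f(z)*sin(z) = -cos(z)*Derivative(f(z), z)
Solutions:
 f(z) = C1*exp(k*log(cos(z)))


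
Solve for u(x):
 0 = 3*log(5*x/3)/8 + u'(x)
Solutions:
 u(x) = C1 - 3*x*log(x)/8 - 3*x*log(5)/8 + 3*x/8 + 3*x*log(3)/8


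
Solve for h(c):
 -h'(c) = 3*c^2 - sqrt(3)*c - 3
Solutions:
 h(c) = C1 - c^3 + sqrt(3)*c^2/2 + 3*c


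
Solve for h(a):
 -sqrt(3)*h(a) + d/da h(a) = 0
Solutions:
 h(a) = C1*exp(sqrt(3)*a)


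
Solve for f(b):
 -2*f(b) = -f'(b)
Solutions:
 f(b) = C1*exp(2*b)


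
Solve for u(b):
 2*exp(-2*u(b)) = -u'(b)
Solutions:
 u(b) = log(-sqrt(C1 - 4*b))
 u(b) = log(C1 - 4*b)/2


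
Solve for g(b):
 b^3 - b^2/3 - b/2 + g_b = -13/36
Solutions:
 g(b) = C1 - b^4/4 + b^3/9 + b^2/4 - 13*b/36


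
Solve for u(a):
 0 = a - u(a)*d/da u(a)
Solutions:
 u(a) = -sqrt(C1 + a^2)
 u(a) = sqrt(C1 + a^2)


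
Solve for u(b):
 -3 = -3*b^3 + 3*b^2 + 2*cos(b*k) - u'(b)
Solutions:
 u(b) = C1 - 3*b^4/4 + b^3 + 3*b + 2*sin(b*k)/k


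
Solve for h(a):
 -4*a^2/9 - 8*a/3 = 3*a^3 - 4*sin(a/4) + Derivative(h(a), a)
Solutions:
 h(a) = C1 - 3*a^4/4 - 4*a^3/27 - 4*a^2/3 - 16*cos(a/4)


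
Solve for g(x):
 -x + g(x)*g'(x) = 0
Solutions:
 g(x) = -sqrt(C1 + x^2)
 g(x) = sqrt(C1 + x^2)


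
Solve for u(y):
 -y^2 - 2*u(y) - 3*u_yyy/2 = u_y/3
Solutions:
 u(y) = C1*exp(-2^(1/3)*y*(-3*(9 + sqrt(6567)/9)^(1/3) + 2^(1/3)/(9 + sqrt(6567)/9)^(1/3))/18)*sin(sqrt(3)*y*(2/(18 + 2*sqrt(6567)/9)^(1/3) + 3*(18 + 2*sqrt(6567)/9)^(1/3))/18) + C2*exp(-2^(1/3)*y*(-3*(9 + sqrt(6567)/9)^(1/3) + 2^(1/3)/(9 + sqrt(6567)/9)^(1/3))/18)*cos(sqrt(3)*y*(2/(18 + 2*sqrt(6567)/9)^(1/3) + 3*(18 + 2*sqrt(6567)/9)^(1/3))/18) + C3*exp(2^(1/3)*y*(-3*(9 + sqrt(6567)/9)^(1/3) + 2^(1/3)/(9 + sqrt(6567)/9)^(1/3))/9) - y^2/2 + y/6 - 1/36


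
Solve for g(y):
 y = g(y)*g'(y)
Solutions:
 g(y) = -sqrt(C1 + y^2)
 g(y) = sqrt(C1 + y^2)


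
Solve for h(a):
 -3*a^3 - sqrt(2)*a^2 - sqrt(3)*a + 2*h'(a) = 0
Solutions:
 h(a) = C1 + 3*a^4/8 + sqrt(2)*a^3/6 + sqrt(3)*a^2/4


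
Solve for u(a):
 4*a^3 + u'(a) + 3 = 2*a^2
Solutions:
 u(a) = C1 - a^4 + 2*a^3/3 - 3*a


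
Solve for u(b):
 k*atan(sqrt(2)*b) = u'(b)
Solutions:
 u(b) = C1 + k*(b*atan(sqrt(2)*b) - sqrt(2)*log(2*b^2 + 1)/4)


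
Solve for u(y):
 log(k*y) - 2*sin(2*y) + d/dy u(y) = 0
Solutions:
 u(y) = C1 - y*log(k*y) + y - cos(2*y)


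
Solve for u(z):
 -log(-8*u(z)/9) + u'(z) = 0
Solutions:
 -Integral(1/(log(-_y) - 2*log(3) + 3*log(2)), (_y, u(z))) = C1 - z


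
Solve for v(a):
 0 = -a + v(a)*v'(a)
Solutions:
 v(a) = -sqrt(C1 + a^2)
 v(a) = sqrt(C1 + a^2)


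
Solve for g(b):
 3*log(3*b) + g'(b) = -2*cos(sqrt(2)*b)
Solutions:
 g(b) = C1 - 3*b*log(b) - 3*b*log(3) + 3*b - sqrt(2)*sin(sqrt(2)*b)


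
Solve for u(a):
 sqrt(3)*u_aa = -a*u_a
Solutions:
 u(a) = C1 + C2*erf(sqrt(2)*3^(3/4)*a/6)


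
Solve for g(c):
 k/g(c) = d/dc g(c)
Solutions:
 g(c) = -sqrt(C1 + 2*c*k)
 g(c) = sqrt(C1 + 2*c*k)


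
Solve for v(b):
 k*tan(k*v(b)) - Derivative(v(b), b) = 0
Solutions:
 v(b) = Piecewise((-asin(exp(C1*k + b*k^2))/k + pi/k, Ne(k, 0)), (nan, True))
 v(b) = Piecewise((asin(exp(C1*k + b*k^2))/k, Ne(k, 0)), (nan, True))


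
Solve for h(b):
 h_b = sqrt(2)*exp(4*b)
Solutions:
 h(b) = C1 + sqrt(2)*exp(4*b)/4


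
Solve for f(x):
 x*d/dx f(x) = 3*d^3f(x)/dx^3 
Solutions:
 f(x) = C1 + Integral(C2*airyai(3^(2/3)*x/3) + C3*airybi(3^(2/3)*x/3), x)


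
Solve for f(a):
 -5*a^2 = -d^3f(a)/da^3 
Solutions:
 f(a) = C1 + C2*a + C3*a^2 + a^5/12


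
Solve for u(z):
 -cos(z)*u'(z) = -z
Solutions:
 u(z) = C1 + Integral(z/cos(z), z)


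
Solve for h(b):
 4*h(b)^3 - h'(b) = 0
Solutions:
 h(b) = -sqrt(2)*sqrt(-1/(C1 + 4*b))/2
 h(b) = sqrt(2)*sqrt(-1/(C1 + 4*b))/2


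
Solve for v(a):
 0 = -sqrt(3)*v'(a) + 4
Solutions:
 v(a) = C1 + 4*sqrt(3)*a/3


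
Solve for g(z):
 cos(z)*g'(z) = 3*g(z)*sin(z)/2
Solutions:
 g(z) = C1/cos(z)^(3/2)


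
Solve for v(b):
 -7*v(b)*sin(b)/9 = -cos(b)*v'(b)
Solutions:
 v(b) = C1/cos(b)^(7/9)


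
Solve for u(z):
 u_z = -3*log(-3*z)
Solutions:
 u(z) = C1 - 3*z*log(-z) + 3*z*(1 - log(3))


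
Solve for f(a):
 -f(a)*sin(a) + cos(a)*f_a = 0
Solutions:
 f(a) = C1/cos(a)


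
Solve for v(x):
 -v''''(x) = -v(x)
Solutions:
 v(x) = C1*exp(-x) + C2*exp(x) + C3*sin(x) + C4*cos(x)


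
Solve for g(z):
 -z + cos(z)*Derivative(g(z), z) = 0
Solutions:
 g(z) = C1 + Integral(z/cos(z), z)


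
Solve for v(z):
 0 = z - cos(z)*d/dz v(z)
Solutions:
 v(z) = C1 + Integral(z/cos(z), z)


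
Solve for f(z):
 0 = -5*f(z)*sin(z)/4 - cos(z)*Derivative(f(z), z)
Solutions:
 f(z) = C1*cos(z)^(5/4)


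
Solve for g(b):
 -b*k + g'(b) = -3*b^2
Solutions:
 g(b) = C1 - b^3 + b^2*k/2


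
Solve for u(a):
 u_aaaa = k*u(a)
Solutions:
 u(a) = C1*exp(-a*k^(1/4)) + C2*exp(a*k^(1/4)) + C3*exp(-I*a*k^(1/4)) + C4*exp(I*a*k^(1/4))


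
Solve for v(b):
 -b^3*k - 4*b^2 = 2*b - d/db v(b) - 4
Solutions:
 v(b) = C1 + b^4*k/4 + 4*b^3/3 + b^2 - 4*b


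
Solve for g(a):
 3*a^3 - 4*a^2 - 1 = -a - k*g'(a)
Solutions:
 g(a) = C1 - 3*a^4/(4*k) + 4*a^3/(3*k) - a^2/(2*k) + a/k


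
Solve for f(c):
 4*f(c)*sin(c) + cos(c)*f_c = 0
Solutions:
 f(c) = C1*cos(c)^4


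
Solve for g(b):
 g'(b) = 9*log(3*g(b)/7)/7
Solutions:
 -7*Integral(1/(log(_y) - log(7) + log(3)), (_y, g(b)))/9 = C1 - b


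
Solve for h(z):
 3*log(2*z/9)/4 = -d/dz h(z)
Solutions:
 h(z) = C1 - 3*z*log(z)/4 - 3*z*log(2)/4 + 3*z/4 + 3*z*log(3)/2


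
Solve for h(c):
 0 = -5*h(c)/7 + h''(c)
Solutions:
 h(c) = C1*exp(-sqrt(35)*c/7) + C2*exp(sqrt(35)*c/7)


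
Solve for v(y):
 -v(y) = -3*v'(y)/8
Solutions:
 v(y) = C1*exp(8*y/3)


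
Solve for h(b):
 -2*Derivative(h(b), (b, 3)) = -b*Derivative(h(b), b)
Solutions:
 h(b) = C1 + Integral(C2*airyai(2^(2/3)*b/2) + C3*airybi(2^(2/3)*b/2), b)


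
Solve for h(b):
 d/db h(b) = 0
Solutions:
 h(b) = C1


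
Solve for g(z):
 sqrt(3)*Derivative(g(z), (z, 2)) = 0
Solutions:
 g(z) = C1 + C2*z


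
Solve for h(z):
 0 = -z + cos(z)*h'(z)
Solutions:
 h(z) = C1 + Integral(z/cos(z), z)


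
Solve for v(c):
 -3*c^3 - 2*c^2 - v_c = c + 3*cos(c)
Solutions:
 v(c) = C1 - 3*c^4/4 - 2*c^3/3 - c^2/2 - 3*sin(c)


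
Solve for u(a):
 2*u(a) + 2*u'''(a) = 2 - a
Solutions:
 u(a) = C3*exp(-a) - a/2 + (C1*sin(sqrt(3)*a/2) + C2*cos(sqrt(3)*a/2))*exp(a/2) + 1


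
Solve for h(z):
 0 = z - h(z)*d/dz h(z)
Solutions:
 h(z) = -sqrt(C1 + z^2)
 h(z) = sqrt(C1 + z^2)


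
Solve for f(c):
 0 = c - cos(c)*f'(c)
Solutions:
 f(c) = C1 + Integral(c/cos(c), c)


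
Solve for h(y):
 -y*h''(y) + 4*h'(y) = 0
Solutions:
 h(y) = C1 + C2*y^5


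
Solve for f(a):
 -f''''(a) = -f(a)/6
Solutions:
 f(a) = C1*exp(-6^(3/4)*a/6) + C2*exp(6^(3/4)*a/6) + C3*sin(6^(3/4)*a/6) + C4*cos(6^(3/4)*a/6)


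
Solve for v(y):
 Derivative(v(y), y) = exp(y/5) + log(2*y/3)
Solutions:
 v(y) = C1 + y*log(y) + y*(-log(3) - 1 + log(2)) + 5*exp(y/5)


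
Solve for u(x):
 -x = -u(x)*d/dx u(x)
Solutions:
 u(x) = -sqrt(C1 + x^2)
 u(x) = sqrt(C1 + x^2)


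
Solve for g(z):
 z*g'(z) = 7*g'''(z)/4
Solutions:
 g(z) = C1 + Integral(C2*airyai(14^(2/3)*z/7) + C3*airybi(14^(2/3)*z/7), z)


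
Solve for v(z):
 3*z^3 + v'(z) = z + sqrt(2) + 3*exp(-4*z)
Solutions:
 v(z) = C1 - 3*z^4/4 + z^2/2 + sqrt(2)*z - 3*exp(-4*z)/4


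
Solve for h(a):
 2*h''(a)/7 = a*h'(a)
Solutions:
 h(a) = C1 + C2*erfi(sqrt(7)*a/2)


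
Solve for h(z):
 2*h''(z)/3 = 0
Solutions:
 h(z) = C1 + C2*z


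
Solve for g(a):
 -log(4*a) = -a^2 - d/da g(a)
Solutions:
 g(a) = C1 - a^3/3 + a*log(a) - a + a*log(4)


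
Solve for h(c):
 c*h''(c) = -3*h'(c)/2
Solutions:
 h(c) = C1 + C2/sqrt(c)


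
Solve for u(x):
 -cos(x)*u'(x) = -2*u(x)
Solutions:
 u(x) = C1*(sin(x) + 1)/(sin(x) - 1)


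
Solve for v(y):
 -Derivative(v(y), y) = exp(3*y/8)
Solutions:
 v(y) = C1 - 8*exp(3*y/8)/3


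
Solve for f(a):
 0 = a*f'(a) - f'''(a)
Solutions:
 f(a) = C1 + Integral(C2*airyai(a) + C3*airybi(a), a)


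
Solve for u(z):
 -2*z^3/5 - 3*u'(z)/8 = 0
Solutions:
 u(z) = C1 - 4*z^4/15


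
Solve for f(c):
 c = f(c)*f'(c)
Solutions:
 f(c) = -sqrt(C1 + c^2)
 f(c) = sqrt(C1 + c^2)


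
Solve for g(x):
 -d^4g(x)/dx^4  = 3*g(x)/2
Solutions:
 g(x) = (C1*sin(6^(1/4)*x/2) + C2*cos(6^(1/4)*x/2))*exp(-6^(1/4)*x/2) + (C3*sin(6^(1/4)*x/2) + C4*cos(6^(1/4)*x/2))*exp(6^(1/4)*x/2)


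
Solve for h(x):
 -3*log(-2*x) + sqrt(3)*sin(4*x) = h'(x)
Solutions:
 h(x) = C1 - 3*x*log(-x) - 3*x*log(2) + 3*x - sqrt(3)*cos(4*x)/4


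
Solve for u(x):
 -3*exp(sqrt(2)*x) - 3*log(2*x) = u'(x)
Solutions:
 u(x) = C1 - 3*x*log(x) + 3*x*(1 - log(2)) - 3*sqrt(2)*exp(sqrt(2)*x)/2


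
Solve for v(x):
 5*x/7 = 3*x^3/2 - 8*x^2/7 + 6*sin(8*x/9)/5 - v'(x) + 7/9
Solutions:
 v(x) = C1 + 3*x^4/8 - 8*x^3/21 - 5*x^2/14 + 7*x/9 - 27*cos(8*x/9)/20


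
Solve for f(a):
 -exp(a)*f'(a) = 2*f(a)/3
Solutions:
 f(a) = C1*exp(2*exp(-a)/3)


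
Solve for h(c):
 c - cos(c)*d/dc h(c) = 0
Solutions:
 h(c) = C1 + Integral(c/cos(c), c)


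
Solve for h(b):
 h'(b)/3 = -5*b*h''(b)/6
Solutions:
 h(b) = C1 + C2*b^(3/5)


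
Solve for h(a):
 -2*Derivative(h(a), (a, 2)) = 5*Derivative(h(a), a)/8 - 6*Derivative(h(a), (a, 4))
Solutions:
 h(a) = C1 + C2*exp(-2^(1/3)*a*(8*2^(1/3)/(sqrt(1001) + 45)^(1/3) + (sqrt(1001) + 45)^(1/3))/24)*sin(2^(1/3)*sqrt(3)*a*(-(sqrt(1001) + 45)^(1/3) + 8*2^(1/3)/(sqrt(1001) + 45)^(1/3))/24) + C3*exp(-2^(1/3)*a*(8*2^(1/3)/(sqrt(1001) + 45)^(1/3) + (sqrt(1001) + 45)^(1/3))/24)*cos(2^(1/3)*sqrt(3)*a*(-(sqrt(1001) + 45)^(1/3) + 8*2^(1/3)/(sqrt(1001) + 45)^(1/3))/24) + C4*exp(2^(1/3)*a*(8*2^(1/3)/(sqrt(1001) + 45)^(1/3) + (sqrt(1001) + 45)^(1/3))/12)


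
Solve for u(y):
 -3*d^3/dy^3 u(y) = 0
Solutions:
 u(y) = C1 + C2*y + C3*y^2


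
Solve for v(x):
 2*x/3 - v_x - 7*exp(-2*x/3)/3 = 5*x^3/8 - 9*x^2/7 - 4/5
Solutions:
 v(x) = C1 - 5*x^4/32 + 3*x^3/7 + x^2/3 + 4*x/5 + 7*exp(-2*x/3)/2


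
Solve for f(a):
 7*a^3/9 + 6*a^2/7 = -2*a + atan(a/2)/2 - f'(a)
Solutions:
 f(a) = C1 - 7*a^4/36 - 2*a^3/7 - a^2 + a*atan(a/2)/2 - log(a^2 + 4)/2


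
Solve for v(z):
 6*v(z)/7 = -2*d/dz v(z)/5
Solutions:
 v(z) = C1*exp(-15*z/7)


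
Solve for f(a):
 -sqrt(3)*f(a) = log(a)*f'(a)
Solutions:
 f(a) = C1*exp(-sqrt(3)*li(a))


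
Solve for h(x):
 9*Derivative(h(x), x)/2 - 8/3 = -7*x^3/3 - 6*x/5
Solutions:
 h(x) = C1 - 7*x^4/54 - 2*x^2/15 + 16*x/27


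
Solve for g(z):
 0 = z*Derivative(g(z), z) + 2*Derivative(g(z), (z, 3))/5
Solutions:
 g(z) = C1 + Integral(C2*airyai(-2^(2/3)*5^(1/3)*z/2) + C3*airybi(-2^(2/3)*5^(1/3)*z/2), z)


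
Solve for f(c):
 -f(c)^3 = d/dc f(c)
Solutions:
 f(c) = -sqrt(2)*sqrt(-1/(C1 - c))/2
 f(c) = sqrt(2)*sqrt(-1/(C1 - c))/2


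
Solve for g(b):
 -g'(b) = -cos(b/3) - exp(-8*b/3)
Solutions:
 g(b) = C1 + 3*sin(b/3) - 3*exp(-8*b/3)/8


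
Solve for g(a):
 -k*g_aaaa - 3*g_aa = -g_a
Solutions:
 g(a) = C1 + C2*exp(2^(1/3)*a*(-2^(1/3)*(sqrt((1 + 4/k)/k^2) - 1/k)^(1/3)/2 + 1/(k*(sqrt((1 + 4/k)/k^2) - 1/k)^(1/3)))) + C3*exp(2^(1/3)*a*(2^(1/3)*(sqrt((1 + 4/k)/k^2) - 1/k)^(1/3)/4 - 2^(1/3)*sqrt(3)*I*(sqrt((1 + 4/k)/k^2) - 1/k)^(1/3)/4 + 2/(k*(-1 + sqrt(3)*I)*(sqrt((1 + 4/k)/k^2) - 1/k)^(1/3)))) + C4*exp(2^(1/3)*a*(2^(1/3)*(sqrt((1 + 4/k)/k^2) - 1/k)^(1/3)/4 + 2^(1/3)*sqrt(3)*I*(sqrt((1 + 4/k)/k^2) - 1/k)^(1/3)/4 - 2/(k*(1 + sqrt(3)*I)*(sqrt((1 + 4/k)/k^2) - 1/k)^(1/3))))


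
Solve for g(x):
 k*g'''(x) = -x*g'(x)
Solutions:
 g(x) = C1 + Integral(C2*airyai(x*(-1/k)^(1/3)) + C3*airybi(x*(-1/k)^(1/3)), x)


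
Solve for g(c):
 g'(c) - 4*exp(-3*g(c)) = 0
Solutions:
 g(c) = log(C1 + 12*c)/3
 g(c) = log((-3^(1/3) - 3^(5/6)*I)*(C1 + 4*c)^(1/3)/2)
 g(c) = log((-3^(1/3) + 3^(5/6)*I)*(C1 + 4*c)^(1/3)/2)


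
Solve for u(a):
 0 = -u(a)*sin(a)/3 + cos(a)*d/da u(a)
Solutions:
 u(a) = C1/cos(a)^(1/3)


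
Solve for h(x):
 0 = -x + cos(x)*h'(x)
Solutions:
 h(x) = C1 + Integral(x/cos(x), x)


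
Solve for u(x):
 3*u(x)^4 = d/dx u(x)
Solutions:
 u(x) = (-1/(C1 + 9*x))^(1/3)
 u(x) = (-1/(C1 + 3*x))^(1/3)*(-3^(2/3) - 3*3^(1/6)*I)/6
 u(x) = (-1/(C1 + 3*x))^(1/3)*(-3^(2/3) + 3*3^(1/6)*I)/6


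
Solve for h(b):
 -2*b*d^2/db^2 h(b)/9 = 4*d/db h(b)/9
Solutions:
 h(b) = C1 + C2/b


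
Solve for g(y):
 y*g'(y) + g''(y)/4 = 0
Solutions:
 g(y) = C1 + C2*erf(sqrt(2)*y)


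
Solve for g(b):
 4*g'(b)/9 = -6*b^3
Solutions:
 g(b) = C1 - 27*b^4/8


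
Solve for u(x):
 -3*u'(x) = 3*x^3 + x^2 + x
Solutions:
 u(x) = C1 - x^4/4 - x^3/9 - x^2/6


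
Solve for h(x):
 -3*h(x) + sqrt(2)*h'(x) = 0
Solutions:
 h(x) = C1*exp(3*sqrt(2)*x/2)


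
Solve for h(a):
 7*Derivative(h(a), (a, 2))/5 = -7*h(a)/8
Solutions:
 h(a) = C1*sin(sqrt(10)*a/4) + C2*cos(sqrt(10)*a/4)


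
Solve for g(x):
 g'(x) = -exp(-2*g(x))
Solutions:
 g(x) = log(-sqrt(C1 - 2*x))
 g(x) = log(C1 - 2*x)/2


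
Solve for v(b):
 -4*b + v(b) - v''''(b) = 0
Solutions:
 v(b) = C1*exp(-b) + C2*exp(b) + C3*sin(b) + C4*cos(b) + 4*b


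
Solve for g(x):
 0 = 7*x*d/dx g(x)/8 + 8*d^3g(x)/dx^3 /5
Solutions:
 g(x) = C1 + Integral(C2*airyai(-35^(1/3)*x/4) + C3*airybi(-35^(1/3)*x/4), x)


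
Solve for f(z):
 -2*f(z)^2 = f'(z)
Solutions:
 f(z) = 1/(C1 + 2*z)


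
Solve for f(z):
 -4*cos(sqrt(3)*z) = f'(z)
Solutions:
 f(z) = C1 - 4*sqrt(3)*sin(sqrt(3)*z)/3


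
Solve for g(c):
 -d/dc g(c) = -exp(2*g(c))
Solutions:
 g(c) = log(-sqrt(-1/(C1 + c))) - log(2)/2
 g(c) = log(-1/(C1 + c))/2 - log(2)/2


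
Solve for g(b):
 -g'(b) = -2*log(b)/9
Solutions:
 g(b) = C1 + 2*b*log(b)/9 - 2*b/9


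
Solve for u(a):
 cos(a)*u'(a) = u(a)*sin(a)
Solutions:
 u(a) = C1/cos(a)


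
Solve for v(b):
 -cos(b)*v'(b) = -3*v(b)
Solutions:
 v(b) = C1*(sin(b) + 1)^(3/2)/(sin(b) - 1)^(3/2)


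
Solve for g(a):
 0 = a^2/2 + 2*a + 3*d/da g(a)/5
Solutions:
 g(a) = C1 - 5*a^3/18 - 5*a^2/3


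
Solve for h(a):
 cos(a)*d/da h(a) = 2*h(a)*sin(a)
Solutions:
 h(a) = C1/cos(a)^2


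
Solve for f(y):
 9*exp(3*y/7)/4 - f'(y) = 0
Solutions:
 f(y) = C1 + 21*exp(3*y/7)/4


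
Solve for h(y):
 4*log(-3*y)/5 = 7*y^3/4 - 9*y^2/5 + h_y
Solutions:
 h(y) = C1 - 7*y^4/16 + 3*y^3/5 + 4*y*log(-y)/5 + 4*y*(-1 + log(3))/5


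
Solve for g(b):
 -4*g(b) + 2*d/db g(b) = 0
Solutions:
 g(b) = C1*exp(2*b)


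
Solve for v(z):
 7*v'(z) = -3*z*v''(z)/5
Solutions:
 v(z) = C1 + C2/z^(32/3)


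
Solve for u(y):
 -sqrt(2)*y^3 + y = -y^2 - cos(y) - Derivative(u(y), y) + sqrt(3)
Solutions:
 u(y) = C1 + sqrt(2)*y^4/4 - y^3/3 - y^2/2 + sqrt(3)*y - sin(y)


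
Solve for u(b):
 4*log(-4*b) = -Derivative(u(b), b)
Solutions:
 u(b) = C1 - 4*b*log(-b) + 4*b*(1 - 2*log(2))


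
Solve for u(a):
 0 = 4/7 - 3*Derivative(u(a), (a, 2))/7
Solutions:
 u(a) = C1 + C2*a + 2*a^2/3


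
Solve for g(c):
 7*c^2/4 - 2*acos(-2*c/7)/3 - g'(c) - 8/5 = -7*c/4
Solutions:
 g(c) = C1 + 7*c^3/12 + 7*c^2/8 - 2*c*acos(-2*c/7)/3 - 8*c/5 - sqrt(49 - 4*c^2)/3


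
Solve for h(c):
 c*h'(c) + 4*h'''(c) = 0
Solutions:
 h(c) = C1 + Integral(C2*airyai(-2^(1/3)*c/2) + C3*airybi(-2^(1/3)*c/2), c)


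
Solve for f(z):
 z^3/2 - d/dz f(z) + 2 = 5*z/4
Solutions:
 f(z) = C1 + z^4/8 - 5*z^2/8 + 2*z


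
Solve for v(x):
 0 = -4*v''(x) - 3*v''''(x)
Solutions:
 v(x) = C1 + C2*x + C3*sin(2*sqrt(3)*x/3) + C4*cos(2*sqrt(3)*x/3)


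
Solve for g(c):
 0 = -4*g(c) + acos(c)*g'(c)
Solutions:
 g(c) = C1*exp(4*Integral(1/acos(c), c))


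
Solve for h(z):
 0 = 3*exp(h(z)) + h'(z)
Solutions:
 h(z) = log(1/(C1 + 3*z))


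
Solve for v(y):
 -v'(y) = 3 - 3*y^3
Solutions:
 v(y) = C1 + 3*y^4/4 - 3*y


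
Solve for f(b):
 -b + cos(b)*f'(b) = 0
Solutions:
 f(b) = C1 + Integral(b/cos(b), b)


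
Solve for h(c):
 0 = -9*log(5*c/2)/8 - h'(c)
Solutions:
 h(c) = C1 - 9*c*log(c)/8 - 9*c*log(5)/8 + 9*c*log(2)/8 + 9*c/8


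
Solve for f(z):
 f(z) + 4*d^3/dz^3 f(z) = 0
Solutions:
 f(z) = C3*exp(-2^(1/3)*z/2) + (C1*sin(2^(1/3)*sqrt(3)*z/4) + C2*cos(2^(1/3)*sqrt(3)*z/4))*exp(2^(1/3)*z/4)


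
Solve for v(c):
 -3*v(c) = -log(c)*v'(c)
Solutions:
 v(c) = C1*exp(3*li(c))


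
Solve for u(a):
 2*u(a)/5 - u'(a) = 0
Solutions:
 u(a) = C1*exp(2*a/5)


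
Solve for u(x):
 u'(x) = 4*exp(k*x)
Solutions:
 u(x) = C1 + 4*exp(k*x)/k


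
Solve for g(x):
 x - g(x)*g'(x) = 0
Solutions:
 g(x) = -sqrt(C1 + x^2)
 g(x) = sqrt(C1 + x^2)


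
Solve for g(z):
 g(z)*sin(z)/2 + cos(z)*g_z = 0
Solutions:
 g(z) = C1*sqrt(cos(z))


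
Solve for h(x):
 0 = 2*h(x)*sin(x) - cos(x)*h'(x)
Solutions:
 h(x) = C1/cos(x)^2


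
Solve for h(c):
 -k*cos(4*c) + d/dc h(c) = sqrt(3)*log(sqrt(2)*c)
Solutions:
 h(c) = C1 + sqrt(3)*c*(log(c) - 1) + sqrt(3)*c*log(2)/2 + k*sin(4*c)/4


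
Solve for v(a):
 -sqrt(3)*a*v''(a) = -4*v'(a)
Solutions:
 v(a) = C1 + C2*a^(1 + 4*sqrt(3)/3)


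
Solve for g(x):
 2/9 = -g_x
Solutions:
 g(x) = C1 - 2*x/9


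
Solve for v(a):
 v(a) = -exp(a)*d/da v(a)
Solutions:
 v(a) = C1*exp(exp(-a))


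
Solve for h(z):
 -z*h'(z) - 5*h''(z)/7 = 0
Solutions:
 h(z) = C1 + C2*erf(sqrt(70)*z/10)


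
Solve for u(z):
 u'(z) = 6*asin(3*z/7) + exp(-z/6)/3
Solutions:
 u(z) = C1 + 6*z*asin(3*z/7) + 2*sqrt(49 - 9*z^2) - 2*exp(-z/6)


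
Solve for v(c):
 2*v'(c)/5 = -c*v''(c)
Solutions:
 v(c) = C1 + C2*c^(3/5)


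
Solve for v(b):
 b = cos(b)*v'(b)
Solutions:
 v(b) = C1 + Integral(b/cos(b), b)


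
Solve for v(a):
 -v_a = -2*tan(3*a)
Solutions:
 v(a) = C1 - 2*log(cos(3*a))/3


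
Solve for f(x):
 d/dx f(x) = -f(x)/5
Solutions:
 f(x) = C1*exp(-x/5)


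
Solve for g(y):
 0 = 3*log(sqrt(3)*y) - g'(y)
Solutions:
 g(y) = C1 + 3*y*log(y) - 3*y + 3*y*log(3)/2


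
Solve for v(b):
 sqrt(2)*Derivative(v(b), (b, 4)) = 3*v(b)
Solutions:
 v(b) = C1*exp(-2^(7/8)*3^(1/4)*b/2) + C2*exp(2^(7/8)*3^(1/4)*b/2) + C3*sin(2^(7/8)*3^(1/4)*b/2) + C4*cos(2^(7/8)*3^(1/4)*b/2)


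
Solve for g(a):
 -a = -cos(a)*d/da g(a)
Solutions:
 g(a) = C1 + Integral(a/cos(a), a)


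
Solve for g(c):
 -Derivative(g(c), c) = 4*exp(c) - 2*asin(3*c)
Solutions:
 g(c) = C1 + 2*c*asin(3*c) + 2*sqrt(1 - 9*c^2)/3 - 4*exp(c)


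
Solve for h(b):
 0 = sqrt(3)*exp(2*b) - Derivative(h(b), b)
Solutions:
 h(b) = C1 + sqrt(3)*exp(2*b)/2


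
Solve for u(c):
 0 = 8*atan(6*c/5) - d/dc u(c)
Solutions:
 u(c) = C1 + 8*c*atan(6*c/5) - 10*log(36*c^2 + 25)/3


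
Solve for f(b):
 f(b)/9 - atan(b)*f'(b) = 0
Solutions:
 f(b) = C1*exp(Integral(1/atan(b), b)/9)


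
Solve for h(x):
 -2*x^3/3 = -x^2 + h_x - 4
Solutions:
 h(x) = C1 - x^4/6 + x^3/3 + 4*x


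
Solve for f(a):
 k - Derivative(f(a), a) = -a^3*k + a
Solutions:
 f(a) = C1 + a^4*k/4 - a^2/2 + a*k


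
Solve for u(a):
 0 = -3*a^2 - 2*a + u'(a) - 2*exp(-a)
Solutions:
 u(a) = C1 + a^3 + a^2 - 2*exp(-a)


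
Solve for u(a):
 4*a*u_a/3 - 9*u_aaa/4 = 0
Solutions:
 u(a) = C1 + Integral(C2*airyai(2*2^(1/3)*a/3) + C3*airybi(2*2^(1/3)*a/3), a)


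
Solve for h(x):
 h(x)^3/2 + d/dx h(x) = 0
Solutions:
 h(x) = -sqrt(-1/(C1 - x))
 h(x) = sqrt(-1/(C1 - x))


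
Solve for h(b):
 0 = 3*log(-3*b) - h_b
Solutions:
 h(b) = C1 + 3*b*log(-b) + 3*b*(-1 + log(3))


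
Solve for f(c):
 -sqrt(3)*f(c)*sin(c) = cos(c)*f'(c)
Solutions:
 f(c) = C1*cos(c)^(sqrt(3))


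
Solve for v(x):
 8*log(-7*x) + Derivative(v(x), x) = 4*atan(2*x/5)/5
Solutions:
 v(x) = C1 - 8*x*log(-x) + 4*x*atan(2*x/5)/5 - 8*x*log(7) + 8*x - log(4*x^2 + 25)


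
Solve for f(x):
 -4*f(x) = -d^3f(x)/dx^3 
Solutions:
 f(x) = C3*exp(2^(2/3)*x) + (C1*sin(2^(2/3)*sqrt(3)*x/2) + C2*cos(2^(2/3)*sqrt(3)*x/2))*exp(-2^(2/3)*x/2)


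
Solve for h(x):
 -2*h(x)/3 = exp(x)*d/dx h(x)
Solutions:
 h(x) = C1*exp(2*exp(-x)/3)


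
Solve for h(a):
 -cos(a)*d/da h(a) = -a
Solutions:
 h(a) = C1 + Integral(a/cos(a), a)


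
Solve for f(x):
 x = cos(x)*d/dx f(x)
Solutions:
 f(x) = C1 + Integral(x/cos(x), x)


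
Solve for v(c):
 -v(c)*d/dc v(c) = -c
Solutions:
 v(c) = -sqrt(C1 + c^2)
 v(c) = sqrt(C1 + c^2)


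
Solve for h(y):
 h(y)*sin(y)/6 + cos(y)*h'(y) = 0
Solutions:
 h(y) = C1*cos(y)^(1/6)


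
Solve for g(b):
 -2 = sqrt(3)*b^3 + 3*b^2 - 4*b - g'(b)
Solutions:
 g(b) = C1 + sqrt(3)*b^4/4 + b^3 - 2*b^2 + 2*b


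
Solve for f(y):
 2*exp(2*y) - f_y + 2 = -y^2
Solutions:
 f(y) = C1 + y^3/3 + 2*y + exp(2*y)


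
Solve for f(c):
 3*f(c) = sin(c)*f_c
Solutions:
 f(c) = C1*(cos(c) - 1)^(3/2)/(cos(c) + 1)^(3/2)


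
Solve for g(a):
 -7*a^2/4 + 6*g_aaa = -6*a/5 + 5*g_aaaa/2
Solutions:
 g(a) = C1 + C2*a + C3*a^2 + C4*exp(12*a/5) + 7*a^5/1440 + 31*a^4/17280 + 31*a^3/10368


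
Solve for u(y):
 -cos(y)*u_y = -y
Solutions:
 u(y) = C1 + Integral(y/cos(y), y)


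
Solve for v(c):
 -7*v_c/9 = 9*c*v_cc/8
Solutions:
 v(c) = C1 + C2*c^(25/81)


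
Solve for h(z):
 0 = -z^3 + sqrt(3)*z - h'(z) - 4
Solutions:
 h(z) = C1 - z^4/4 + sqrt(3)*z^2/2 - 4*z


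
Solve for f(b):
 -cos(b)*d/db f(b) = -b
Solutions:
 f(b) = C1 + Integral(b/cos(b), b)


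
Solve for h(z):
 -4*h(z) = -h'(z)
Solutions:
 h(z) = C1*exp(4*z)


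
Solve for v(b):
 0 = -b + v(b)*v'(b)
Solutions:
 v(b) = -sqrt(C1 + b^2)
 v(b) = sqrt(C1 + b^2)


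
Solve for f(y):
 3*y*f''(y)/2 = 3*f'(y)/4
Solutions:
 f(y) = C1 + C2*y^(3/2)


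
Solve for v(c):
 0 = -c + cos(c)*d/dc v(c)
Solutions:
 v(c) = C1 + Integral(c/cos(c), c)


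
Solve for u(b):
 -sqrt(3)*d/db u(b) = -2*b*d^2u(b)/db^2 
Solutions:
 u(b) = C1 + C2*b^(sqrt(3)/2 + 1)


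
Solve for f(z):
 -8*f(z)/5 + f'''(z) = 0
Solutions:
 f(z) = C3*exp(2*5^(2/3)*z/5) + (C1*sin(sqrt(3)*5^(2/3)*z/5) + C2*cos(sqrt(3)*5^(2/3)*z/5))*exp(-5^(2/3)*z/5)


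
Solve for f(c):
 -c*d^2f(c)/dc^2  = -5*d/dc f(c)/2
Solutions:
 f(c) = C1 + C2*c^(7/2)


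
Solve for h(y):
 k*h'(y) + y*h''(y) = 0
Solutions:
 h(y) = C1 + y^(1 - re(k))*(C2*sin(log(y)*Abs(im(k))) + C3*cos(log(y)*im(k)))


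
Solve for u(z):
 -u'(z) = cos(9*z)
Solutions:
 u(z) = C1 - sin(9*z)/9


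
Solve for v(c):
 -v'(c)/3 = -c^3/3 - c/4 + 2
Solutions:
 v(c) = C1 + c^4/4 + 3*c^2/8 - 6*c


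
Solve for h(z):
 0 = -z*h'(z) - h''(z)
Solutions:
 h(z) = C1 + C2*erf(sqrt(2)*z/2)


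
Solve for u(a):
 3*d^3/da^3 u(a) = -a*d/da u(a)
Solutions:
 u(a) = C1 + Integral(C2*airyai(-3^(2/3)*a/3) + C3*airybi(-3^(2/3)*a/3), a)


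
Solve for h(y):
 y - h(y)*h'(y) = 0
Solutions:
 h(y) = -sqrt(C1 + y^2)
 h(y) = sqrt(C1 + y^2)


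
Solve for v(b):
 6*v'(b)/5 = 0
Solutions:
 v(b) = C1


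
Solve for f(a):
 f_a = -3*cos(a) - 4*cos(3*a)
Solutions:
 f(a) = C1 - 3*sin(a) - 4*sin(3*a)/3


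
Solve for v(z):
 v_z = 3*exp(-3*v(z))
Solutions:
 v(z) = log(C1 + 9*z)/3
 v(z) = log((-3^(1/3) - 3^(5/6)*I)*(C1 + 3*z)^(1/3)/2)
 v(z) = log((-3^(1/3) + 3^(5/6)*I)*(C1 + 3*z)^(1/3)/2)


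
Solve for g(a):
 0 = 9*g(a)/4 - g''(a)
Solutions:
 g(a) = C1*exp(-3*a/2) + C2*exp(3*a/2)


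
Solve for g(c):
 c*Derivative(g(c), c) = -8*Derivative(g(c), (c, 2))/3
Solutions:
 g(c) = C1 + C2*erf(sqrt(3)*c/4)


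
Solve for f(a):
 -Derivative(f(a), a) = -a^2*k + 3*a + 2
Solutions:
 f(a) = C1 + a^3*k/3 - 3*a^2/2 - 2*a


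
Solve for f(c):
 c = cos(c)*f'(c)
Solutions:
 f(c) = C1 + Integral(c/cos(c), c)


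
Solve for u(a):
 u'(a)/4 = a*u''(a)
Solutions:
 u(a) = C1 + C2*a^(5/4)


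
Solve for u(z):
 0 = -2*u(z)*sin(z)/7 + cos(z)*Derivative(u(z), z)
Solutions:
 u(z) = C1/cos(z)^(2/7)


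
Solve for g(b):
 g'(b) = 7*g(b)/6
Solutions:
 g(b) = C1*exp(7*b/6)


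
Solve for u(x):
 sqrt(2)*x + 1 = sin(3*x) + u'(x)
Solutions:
 u(x) = C1 + sqrt(2)*x^2/2 + x + cos(3*x)/3


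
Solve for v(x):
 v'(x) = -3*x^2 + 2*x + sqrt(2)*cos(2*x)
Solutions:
 v(x) = C1 - x^3 + x^2 + sqrt(2)*sin(2*x)/2


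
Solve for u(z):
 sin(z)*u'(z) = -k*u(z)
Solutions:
 u(z) = C1*exp(k*(-log(cos(z) - 1) + log(cos(z) + 1))/2)


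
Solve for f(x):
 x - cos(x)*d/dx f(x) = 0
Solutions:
 f(x) = C1 + Integral(x/cos(x), x)


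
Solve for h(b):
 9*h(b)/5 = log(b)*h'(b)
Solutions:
 h(b) = C1*exp(9*li(b)/5)


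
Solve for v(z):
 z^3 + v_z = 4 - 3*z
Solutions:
 v(z) = C1 - z^4/4 - 3*z^2/2 + 4*z


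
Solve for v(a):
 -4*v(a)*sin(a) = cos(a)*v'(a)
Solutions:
 v(a) = C1*cos(a)^4


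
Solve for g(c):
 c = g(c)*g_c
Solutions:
 g(c) = -sqrt(C1 + c^2)
 g(c) = sqrt(C1 + c^2)


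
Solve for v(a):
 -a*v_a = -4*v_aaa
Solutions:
 v(a) = C1 + Integral(C2*airyai(2^(1/3)*a/2) + C3*airybi(2^(1/3)*a/2), a)


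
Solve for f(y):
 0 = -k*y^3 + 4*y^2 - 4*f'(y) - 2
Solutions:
 f(y) = C1 - k*y^4/16 + y^3/3 - y/2


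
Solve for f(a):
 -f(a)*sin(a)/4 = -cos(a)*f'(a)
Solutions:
 f(a) = C1/cos(a)^(1/4)


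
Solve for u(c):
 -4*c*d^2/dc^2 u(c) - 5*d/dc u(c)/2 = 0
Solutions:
 u(c) = C1 + C2*c^(3/8)


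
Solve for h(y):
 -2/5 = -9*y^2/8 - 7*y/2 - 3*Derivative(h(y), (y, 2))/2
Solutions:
 h(y) = C1 + C2*y - y^4/16 - 7*y^3/18 + 2*y^2/15


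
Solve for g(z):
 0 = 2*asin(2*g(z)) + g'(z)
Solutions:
 Integral(1/asin(2*_y), (_y, g(z))) = C1 - 2*z


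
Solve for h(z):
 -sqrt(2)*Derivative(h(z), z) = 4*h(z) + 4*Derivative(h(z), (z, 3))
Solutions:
 h(z) = C1*exp(3^(1/3)*z*(-2^(5/6)*3^(1/3)/(9 + sqrt(3)*sqrt(sqrt(2)/8 + 27))^(1/3) + 2*2^(2/3)*(9 + sqrt(3)*sqrt(sqrt(2)/8 + 27))^(1/3))/24)*sin(sqrt(3)*z*(3*2^(5/6)/(27 + sqrt(27*sqrt(2)/8 + 729))^(1/3) + 2*2^(2/3)*(27 + sqrt(27*sqrt(2)/8 + 729))^(1/3))/24) + C2*exp(3^(1/3)*z*(-2^(5/6)*3^(1/3)/(9 + sqrt(3)*sqrt(sqrt(2)/8 + 27))^(1/3) + 2*2^(2/3)*(9 + sqrt(3)*sqrt(sqrt(2)/8 + 27))^(1/3))/24)*cos(sqrt(3)*z*(3*2^(5/6)/(27 + sqrt(27*sqrt(2)/8 + 729))^(1/3) + 2*2^(2/3)*(27 + sqrt(27*sqrt(2)/8 + 729))^(1/3))/24) + C3*exp(-3^(1/3)*z*(-2^(5/6)*3^(1/3)/(9 + sqrt(3)*sqrt(sqrt(2)/8 + 27))^(1/3) + 2*2^(2/3)*(9 + sqrt(3)*sqrt(sqrt(2)/8 + 27))^(1/3))/12)


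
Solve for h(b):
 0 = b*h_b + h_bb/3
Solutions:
 h(b) = C1 + C2*erf(sqrt(6)*b/2)


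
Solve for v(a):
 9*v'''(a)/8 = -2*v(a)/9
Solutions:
 v(a) = C3*exp(-2*2^(1/3)*3^(2/3)*a/9) + (C1*sin(2^(1/3)*3^(1/6)*a/3) + C2*cos(2^(1/3)*3^(1/6)*a/3))*exp(2^(1/3)*3^(2/3)*a/9)


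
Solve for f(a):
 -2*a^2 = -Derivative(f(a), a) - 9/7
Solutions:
 f(a) = C1 + 2*a^3/3 - 9*a/7


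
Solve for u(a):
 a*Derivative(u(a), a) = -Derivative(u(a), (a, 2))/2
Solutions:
 u(a) = C1 + C2*erf(a)


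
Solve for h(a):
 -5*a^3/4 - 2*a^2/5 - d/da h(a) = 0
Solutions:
 h(a) = C1 - 5*a^4/16 - 2*a^3/15


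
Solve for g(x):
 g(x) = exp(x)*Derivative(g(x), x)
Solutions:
 g(x) = C1*exp(-exp(-x))


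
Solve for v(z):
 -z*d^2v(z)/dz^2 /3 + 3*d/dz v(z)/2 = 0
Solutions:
 v(z) = C1 + C2*z^(11/2)


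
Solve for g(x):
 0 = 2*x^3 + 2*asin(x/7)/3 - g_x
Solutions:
 g(x) = C1 + x^4/2 + 2*x*asin(x/7)/3 + 2*sqrt(49 - x^2)/3


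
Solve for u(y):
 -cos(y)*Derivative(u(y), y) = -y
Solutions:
 u(y) = C1 + Integral(y/cos(y), y)


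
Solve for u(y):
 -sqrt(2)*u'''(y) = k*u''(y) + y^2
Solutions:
 u(y) = C1 + C2*y + C3*exp(-sqrt(2)*k*y/2) - y^4/(12*k) + sqrt(2)*y^3/(3*k^2) - 2*y^2/k^3


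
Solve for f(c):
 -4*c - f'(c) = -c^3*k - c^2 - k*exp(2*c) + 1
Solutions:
 f(c) = C1 + c^4*k/4 + c^3/3 - 2*c^2 - c + k*exp(2*c)/2


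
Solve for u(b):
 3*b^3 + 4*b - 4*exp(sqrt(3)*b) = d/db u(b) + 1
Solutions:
 u(b) = C1 + 3*b^4/4 + 2*b^2 - b - 4*sqrt(3)*exp(sqrt(3)*b)/3


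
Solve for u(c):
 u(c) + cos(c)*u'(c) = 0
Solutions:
 u(c) = C1*sqrt(sin(c) - 1)/sqrt(sin(c) + 1)


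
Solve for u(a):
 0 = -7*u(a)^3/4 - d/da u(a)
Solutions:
 u(a) = -sqrt(2)*sqrt(-1/(C1 - 7*a))
 u(a) = sqrt(2)*sqrt(-1/(C1 - 7*a))


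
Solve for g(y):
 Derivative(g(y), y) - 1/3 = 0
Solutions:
 g(y) = C1 + y/3


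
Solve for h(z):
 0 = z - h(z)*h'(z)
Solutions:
 h(z) = -sqrt(C1 + z^2)
 h(z) = sqrt(C1 + z^2)


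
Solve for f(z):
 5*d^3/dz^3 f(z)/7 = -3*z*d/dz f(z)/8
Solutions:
 f(z) = C1 + Integral(C2*airyai(-21^(1/3)*5^(2/3)*z/10) + C3*airybi(-21^(1/3)*5^(2/3)*z/10), z)
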